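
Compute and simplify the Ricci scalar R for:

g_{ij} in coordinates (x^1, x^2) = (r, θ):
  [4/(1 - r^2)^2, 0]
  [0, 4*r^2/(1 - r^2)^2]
Non-zero Christoffel symbols (Γ^k_{ij} = Γ^k_{ji}):
Γ^r_{r r} = 2*r/(1 - r^2)
Γ^r_{θ θ} = (r^3 + r)/(r^2 - 1)
Γ^θ_{r θ} = (-r^2 - 1)/(r^3 - r)
Ricci tensor (R_{ij} = R^k_{ikj}): R_{rr} = -4/(r^2 - 1)^2, R_{rθ} = 0, R_{θθ} = -4*r^2/(r^2 - 1)^2
Inverse metric: g^{rr} = (1 - r^2)^2/4, g^{θθ} = (1 - r^2)^2/(4*r^2)
R = g^{ij} R_{ij} = ((1 - r^2)^2/4)(-4/(r^2 - 1)^2) + ((1 - r^2)^2/(4*r^2))(-4*r^2/(r^2 - 1)^2) = -2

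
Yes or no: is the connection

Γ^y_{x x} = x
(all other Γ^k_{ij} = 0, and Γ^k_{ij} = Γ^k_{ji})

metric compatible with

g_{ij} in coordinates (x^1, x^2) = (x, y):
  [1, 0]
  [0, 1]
Using ∇_k g_{ij} = ∂_k g_{ij} - Γ^m_{ki} g_{mj} - Γ^m_{kj} g_{im}:
∇_x g_{xy} = (0) - (x) - (0) = -x ≠ 0
So the connection is not metric compatible (it is not the Levi-Civita connection).
No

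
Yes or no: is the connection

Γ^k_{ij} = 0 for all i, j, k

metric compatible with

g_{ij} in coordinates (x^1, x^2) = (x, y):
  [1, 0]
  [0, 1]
Using ∇_k g_{ij} = ∂_k g_{ij} - Γ^m_{ki} g_{mj} - Γ^m_{kj} g_{im}:
e.g. ∇_x g_{xx} = (0) - (0) - (0) = 0
Every component ∇_k g_{ij} vanishes: the connection is metric compatible.
Yes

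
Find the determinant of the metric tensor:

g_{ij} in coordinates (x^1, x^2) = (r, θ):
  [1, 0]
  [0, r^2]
For a 2×2 metric: det(g) = g_{11}·g_{22} - g_{12}·g_{21}
= (1)·(r^2) - (0)·(0)
= r^2 - 0
det(g) = r^2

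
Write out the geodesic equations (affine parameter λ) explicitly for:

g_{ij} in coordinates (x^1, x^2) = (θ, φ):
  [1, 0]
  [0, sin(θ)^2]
Geodesic equation: d^2x^k/dλ^2 + Γ^k_{ij} (dx^i/dλ)(dx^j/dλ) = 0.
Non-zero Christoffel symbols:
Γ^θ_{φ φ} = -sin(2*θ)/2
Γ^φ_{θ φ} = 1/tan(θ)
Substituting (the symmetric pair Γ^k_{ij}, Γ^k_{ji} combines into a factor 2):
d^2θ/dλ^2 - (sin(2*θ)/2) (dφ/dλ)^2 = 0
d^2φ/dλ^2 + (2/tan(θ)) (dθ/dλ)(dφ/dλ) = 0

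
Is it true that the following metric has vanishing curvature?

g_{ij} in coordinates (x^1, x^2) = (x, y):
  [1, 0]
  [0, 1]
All metric components are constant, so every Christoffel symbol vanishes and R^i_{jkl} = 0.
Yes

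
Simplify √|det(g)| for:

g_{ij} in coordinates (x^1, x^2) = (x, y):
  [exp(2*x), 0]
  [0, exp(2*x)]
det(g) = exp(4*x)
√|det(g)| = exp(2*x)
Volume element: dV = exp(2*x) dx dy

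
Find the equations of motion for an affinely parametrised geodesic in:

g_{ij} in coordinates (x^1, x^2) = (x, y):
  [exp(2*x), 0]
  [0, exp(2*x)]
Geodesic equation: d^2x^k/dλ^2 + Γ^k_{ij} (dx^i/dλ)(dx^j/dλ) = 0.
Non-zero Christoffel symbols:
Γ^x_{x x} = 1
Γ^x_{y y} = -1
Γ^y_{x y} = 1
Substituting (the symmetric pair Γ^k_{ij}, Γ^k_{ji} combines into a factor 2):
d^2x/dλ^2 + (dx/dλ)^2 - (dy/dλ)^2 = 0
d^2y/dλ^2 + 2 (dx/dλ)(dy/dλ) = 0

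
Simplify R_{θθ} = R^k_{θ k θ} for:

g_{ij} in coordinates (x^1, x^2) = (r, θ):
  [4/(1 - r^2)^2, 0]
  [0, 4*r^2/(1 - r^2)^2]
Non-zero Christoffel symbols (Γ^k_{ij} = Γ^k_{ji}):
Γ^r_{r r} = 2*r/(1 - r^2)
Γ^r_{θ θ} = (r^3 + r)/(r^2 - 1)
Γ^θ_{r θ} = (-r^2 - 1)/(r^3 - r)
R^r_{θ r θ} = ∂_r Γ^r_{θ θ} - ∂_θ Γ^r_{θ r} + Γ^r_{r m} Γ^m_{θ θ} - Γ^r_{θ m} Γ^m_{θ r}
  = ((r^4 - 4*r^2 - 1)/(r^2 - 1)^2) - (0) + (-2*r^2*(r^2 + 1)/(r^2 - 1)^2) - (-(r^2 + 1)^2/(r^2 - 1)^2) = -4*r^2/(r^2 - 1)^2
R^θ_{θ θ θ} = 0 (a repeated index in an antisymmetric pair)
R_{θθ} = R^r_{θ r θ} + R^θ_{θ θ θ} = (-4*r^2/(r^2 - 1)^2) + (0) = -4*r^2/(r^2 - 1)^2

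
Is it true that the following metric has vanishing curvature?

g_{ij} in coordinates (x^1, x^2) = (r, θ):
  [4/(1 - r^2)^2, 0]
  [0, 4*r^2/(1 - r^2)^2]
Non-zero Christoffel symbols:
Γ^r_{r r} = 2*r/(1 - r^2)
Γ^r_{θ θ} = (r^3 + r)/(r^2 - 1)
Γ^θ_{r θ} = (-r^2 - 1)/(r^3 - r)
Ricci tensor: R_{rr} = -4/(r^2 - 1)^2, R_{rθ} = 0, R_{θθ} = -4*r^2/(r^2 - 1)^2
The Ricci tensor is non-zero, so the Riemann tensor is non-zero: not flat.
No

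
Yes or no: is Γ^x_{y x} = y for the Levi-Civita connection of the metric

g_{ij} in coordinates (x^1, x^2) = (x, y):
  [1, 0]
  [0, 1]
Γ^x_{y x} = (1/2) g^{xx} (∂_y g_{xx} + ∂_x g_{xy} - ∂_x g_{yx}) = (1/2)(1)((0) + (0) - (0)) = 0
This differs from the proposed value y.
No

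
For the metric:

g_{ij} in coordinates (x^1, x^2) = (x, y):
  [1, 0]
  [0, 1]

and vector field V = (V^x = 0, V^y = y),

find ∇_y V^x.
All Christoffel symbols are zero.
∇_y V^x = ∂_y V^x + Γ^x_{y j} V^j
  = (0) + (0)(0) + (0)(y)
  = 0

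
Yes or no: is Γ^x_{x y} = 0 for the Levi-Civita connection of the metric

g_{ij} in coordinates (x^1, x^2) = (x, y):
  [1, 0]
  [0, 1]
Γ^x_{x y} = (1/2) g^{xx} (∂_x g_{xy} + ∂_y g_{xx} - ∂_x g_{xy}) = (1/2)(1)((0) + (0) - (0)) = 0
This equals the proposed value 0.
Yes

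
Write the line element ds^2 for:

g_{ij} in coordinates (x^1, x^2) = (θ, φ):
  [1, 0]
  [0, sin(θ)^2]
ds^2 = g_{ij} dx^i dx^j; only the non-zero components contribute.
ds^2 = dθ^2 + sin(θ)^2 dφ^2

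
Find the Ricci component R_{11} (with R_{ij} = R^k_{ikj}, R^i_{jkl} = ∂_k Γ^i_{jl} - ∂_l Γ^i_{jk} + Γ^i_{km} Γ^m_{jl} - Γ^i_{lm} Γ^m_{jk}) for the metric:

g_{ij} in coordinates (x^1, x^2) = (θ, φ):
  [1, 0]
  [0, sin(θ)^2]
Non-zero Christoffel symbols (Γ^k_{ij} = Γ^k_{ji}):
Γ^θ_{φ φ} = -sin(2*θ)/2
Γ^φ_{θ φ} = 1/tan(θ)
R^θ_{θ θ θ} = 0 (a repeated index in an antisymmetric pair)
R^φ_{θ φ θ} = ∂_φ Γ^φ_{θ θ} - ∂_θ Γ^φ_{θ φ} + Γ^φ_{φ m} Γ^m_{θ θ} - Γ^φ_{θ m} Γ^m_{θ φ}
  = (0) - (-1/sin(θ)^2) + (0) - (1/tan(θ)^2) = 1
R_{θθ} = R^θ_{θ θ θ} + R^φ_{θ φ θ} = (0) + (1) = 1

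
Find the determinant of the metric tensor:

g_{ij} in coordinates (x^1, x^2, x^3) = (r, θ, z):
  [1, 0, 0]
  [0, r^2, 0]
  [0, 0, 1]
Diagonal metric: det(g) = g_{11}·g_{22}·g_{33}
= (1)·(r^2)·(1)
det(g) = r^2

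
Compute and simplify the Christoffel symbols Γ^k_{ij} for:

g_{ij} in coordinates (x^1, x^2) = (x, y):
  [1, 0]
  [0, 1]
Using Γ^k_{ij} = (1/2) g^{km} (∂_i g_{mj} + ∂_j g_{mi} - ∂_m g_{ij}); the metric is diagonal, so only the m = k term contributes.
Every metric component is constant, so all ∂_m g_{ij} = 0 and every Christoffel symbol vanishes.
All Christoffel symbols are zero.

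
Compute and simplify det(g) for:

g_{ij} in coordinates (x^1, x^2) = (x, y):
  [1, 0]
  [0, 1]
For a 2×2 metric: det(g) = g_{11}·g_{22} - g_{12}·g_{21}
= (1)·(1) - (0)·(0)
= 1 - 0
det(g) = 1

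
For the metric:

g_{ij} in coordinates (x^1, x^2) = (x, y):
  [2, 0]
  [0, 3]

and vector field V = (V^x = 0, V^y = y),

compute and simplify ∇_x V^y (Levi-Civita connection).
All Christoffel symbols are zero.
∇_x V^y = ∂_x V^y + Γ^y_{x j} V^j
  = (0) + (0)(0) + (0)(y)
  = 0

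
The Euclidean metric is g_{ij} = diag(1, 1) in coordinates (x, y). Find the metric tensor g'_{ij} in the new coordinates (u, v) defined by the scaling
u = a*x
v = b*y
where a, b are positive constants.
Invert the transformation: x = u/a, y = v/b
g'_{ij} = (∂x^k/∂x'^i)(∂x^l/∂x'^j) g_{kl}; with g_{kl} = δ_{kl} this is Σ_k (∂x^k/∂x'^i)(∂x^k/∂x'^j).
Jacobian: ∂x/∂u = 1/a, ∂x/∂v = 0, ∂y/∂u = 0, ∂y/∂v = 1/b
g'_{uu} = (1/a)(1/a) + (0)(0) = 1/a^2
g'_{uv} = (1/a)(0) + (0)(1/b) = 0
g'_{vv} = (0)(0) + (1/b)(1/b) = 1/b^2
g'_{ij} = diag(1/a^2, 1/b^2)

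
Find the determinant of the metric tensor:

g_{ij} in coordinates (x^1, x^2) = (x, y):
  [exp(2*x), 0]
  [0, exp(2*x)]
For a 2×2 metric: det(g) = g_{11}·g_{22} - g_{12}·g_{21}
= (exp(2*x))·(exp(2*x)) - (0)·(0)
= exp(4*x) - 0
det(g) = exp(4*x)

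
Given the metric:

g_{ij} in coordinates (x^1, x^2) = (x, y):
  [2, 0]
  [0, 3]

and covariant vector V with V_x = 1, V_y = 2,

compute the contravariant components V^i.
Inverse metric (diagonal): g^{xx} = 1/2, g^{yy} = 1/3
V^i = g^{ij} V_j:
V^x = (1/2)(1) + (0)(2) = 1/2
V^y = (0)(1) + (1/3)(2) = 2/3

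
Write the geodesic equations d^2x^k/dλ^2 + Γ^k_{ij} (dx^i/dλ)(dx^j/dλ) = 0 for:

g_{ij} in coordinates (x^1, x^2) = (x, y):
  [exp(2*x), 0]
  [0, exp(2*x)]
Geodesic equation: d^2x^k/dλ^2 + Γ^k_{ij} (dx^i/dλ)(dx^j/dλ) = 0.
Non-zero Christoffel symbols:
Γ^x_{x x} = 1
Γ^x_{y y} = -1
Γ^y_{x y} = 1
Substituting (the symmetric pair Γ^k_{ij}, Γ^k_{ji} combines into a factor 2):
d^2x/dλ^2 + (dx/dλ)^2 - (dy/dλ)^2 = 0
d^2y/dλ^2 + 2 (dx/dλ)(dy/dλ) = 0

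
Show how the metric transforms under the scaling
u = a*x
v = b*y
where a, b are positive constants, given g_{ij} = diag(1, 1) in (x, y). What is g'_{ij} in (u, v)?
Invert the transformation: x = u/a, y = v/b
g'_{ij} = (∂x^k/∂x'^i)(∂x^l/∂x'^j) g_{kl}; with g_{kl} = δ_{kl} this is Σ_k (∂x^k/∂x'^i)(∂x^k/∂x'^j).
Jacobian: ∂x/∂u = 1/a, ∂x/∂v = 0, ∂y/∂u = 0, ∂y/∂v = 1/b
g'_{uu} = (1/a)(1/a) + (0)(0) = 1/a^2
g'_{uv} = (1/a)(0) + (0)(1/b) = 0
g'_{vv} = (0)(0) + (1/b)(1/b) = 1/b^2
g'_{ij} = diag(1/a^2, 1/b^2)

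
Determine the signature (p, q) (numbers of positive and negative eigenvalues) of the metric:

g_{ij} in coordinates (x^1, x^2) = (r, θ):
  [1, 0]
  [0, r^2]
The metric is diagonal, so its eigenvalues are the diagonal entries: 1, r^2 (at a generic point, where coordinate-dependent entries are positive).
2 positive, 0 negative.
(2, 0) - Riemannian (positive definite)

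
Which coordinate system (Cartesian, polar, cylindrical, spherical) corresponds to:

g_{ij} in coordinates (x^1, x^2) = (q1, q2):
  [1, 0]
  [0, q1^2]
The line element ds^2 = dq1^2 + q1^2 dq2^2 is dr^2 + r^2 dθ^2 with q1 = r, q2 = θ.
polar coordinates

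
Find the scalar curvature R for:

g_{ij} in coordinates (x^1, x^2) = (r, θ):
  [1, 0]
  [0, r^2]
Non-zero Christoffel symbols (Γ^k_{ij} = Γ^k_{ji}):
Γ^r_{θ θ} = -r
Γ^θ_{r θ} = 1/r
Ricci tensor (R_{ij} = R^k_{ikj}): R_{rr} = 0, R_{rθ} = 0, R_{θθ} = 0
Inverse metric: g^{rr} = 1, g^{θθ} = 1/r^2
R = g^{ij} R_{ij} = (1)(0) + (1/r^2)(0) = 0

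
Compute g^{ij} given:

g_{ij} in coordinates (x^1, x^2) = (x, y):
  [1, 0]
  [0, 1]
The metric is diagonal, so g^{ij} is diagonal with entries 1/g_{ii}: diag(1, 1).
g^{ij}:
  [1, 0]
  [0, 1]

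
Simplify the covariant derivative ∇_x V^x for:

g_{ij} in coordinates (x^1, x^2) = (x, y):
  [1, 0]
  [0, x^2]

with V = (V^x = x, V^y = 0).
Non-zero Christoffel symbols:
Γ^x_{y y} = -x
Γ^y_{x y} = 1/x
∇_x V^x = ∂_x V^x + Γ^x_{x j} V^j
  = (1) + (0)(x) + (0)(0)
  = 1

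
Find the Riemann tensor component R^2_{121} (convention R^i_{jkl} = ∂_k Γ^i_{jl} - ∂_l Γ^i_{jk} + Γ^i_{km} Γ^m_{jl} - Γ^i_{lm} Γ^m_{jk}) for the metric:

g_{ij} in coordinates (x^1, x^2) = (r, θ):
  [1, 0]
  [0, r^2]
Non-zero Christoffel symbols (Γ^k_{ij} = Γ^k_{ji}):
Γ^r_{θ θ} = -r
Γ^θ_{r θ} = 1/r
R^θ_{r θ r} = ∂_θ Γ^θ_{r r} - ∂_r Γ^θ_{r θ} + Γ^θ_{θ m} Γ^m_{r r} - Γ^θ_{r m} Γ^m_{r θ}
  = (0) - (-1/r^2) + (0) - (1/r^2) = 0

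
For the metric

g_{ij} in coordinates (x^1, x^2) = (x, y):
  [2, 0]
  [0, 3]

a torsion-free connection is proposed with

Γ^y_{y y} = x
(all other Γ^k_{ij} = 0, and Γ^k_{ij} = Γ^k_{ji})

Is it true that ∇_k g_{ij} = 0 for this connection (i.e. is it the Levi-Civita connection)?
Using ∇_k g_{ij} = ∂_k g_{ij} - Γ^m_{ki} g_{mj} - Γ^m_{kj} g_{im}:
∇_y g_{yy} = (0) - (3*x) - (3*x) = -6*x ≠ 0
So the connection is not metric compatible (it is not the Levi-Civita connection).
No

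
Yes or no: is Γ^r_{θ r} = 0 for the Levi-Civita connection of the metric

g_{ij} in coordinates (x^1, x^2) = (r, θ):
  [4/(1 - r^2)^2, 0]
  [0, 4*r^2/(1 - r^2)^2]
Γ^r_{θ r} = (1/2) g^{rr} (∂_θ g_{rr} + ∂_r g_{rθ} - ∂_r g_{θr}) = (1/2)((1 - r^2)^2/4)((0) + (0) - (0)) = 0
This equals the proposed value 0.
Yes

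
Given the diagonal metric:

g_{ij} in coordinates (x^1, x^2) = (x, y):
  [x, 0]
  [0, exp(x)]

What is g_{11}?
With x^1 = x, x^2 = y, g_{11} = g_{xx} is the row-1, column-1 entry of the matrix.
g_{11} = x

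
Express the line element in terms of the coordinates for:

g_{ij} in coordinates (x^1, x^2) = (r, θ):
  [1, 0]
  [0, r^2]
ds^2 = g_{ij} dx^i dx^j; only the non-zero components contribute.
ds^2 = dr^2 + r^2 dθ^2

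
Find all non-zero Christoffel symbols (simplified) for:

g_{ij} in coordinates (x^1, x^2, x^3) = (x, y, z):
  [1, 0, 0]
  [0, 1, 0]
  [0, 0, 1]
Using Γ^k_{ij} = (1/2) g^{km} (∂_i g_{mj} + ∂_j g_{mi} - ∂_m g_{ij}); the metric is diagonal, so only the m = k term contributes.
Every metric component is constant, so all ∂_m g_{ij} = 0 and every Christoffel symbol vanishes.
All Christoffel symbols are zero.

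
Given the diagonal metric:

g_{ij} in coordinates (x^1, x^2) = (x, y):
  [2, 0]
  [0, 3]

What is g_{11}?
With x^1 = x, x^2 = y, g_{11} = g_{xx} is the row-1, column-1 entry of the matrix.
g_{11} = 2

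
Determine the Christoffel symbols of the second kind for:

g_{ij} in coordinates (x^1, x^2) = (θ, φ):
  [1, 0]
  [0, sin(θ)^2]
Using Γ^k_{ij} = (1/2) g^{km} (∂_i g_{mj} + ∂_j g_{mi} - ∂_m g_{ij}); the metric is diagonal, so only the m = k term contributes.
Non-zero symbols (using the symmetry Γ^k_{ij} = Γ^k_{ji}):
Γ^θ_{φ φ} = (1/2) g^{θθ} (∂_φ g_{θφ} + ∂_φ g_{θφ} - ∂_θ g_{φφ}) = (1/2)(1)((0) + (0) - (sin(2*θ))) = -sin(2*θ)/2
Γ^φ_{θ φ} = (1/2) g^{φφ} (∂_θ g_{φφ} + ∂_φ g_{φθ} - ∂_φ g_{θφ}) = (1/2)(1/sin(θ)^2)((sin(2*θ)) + (0) - (0)) = 1/tan(θ)
All other Christoffel symbols are zero.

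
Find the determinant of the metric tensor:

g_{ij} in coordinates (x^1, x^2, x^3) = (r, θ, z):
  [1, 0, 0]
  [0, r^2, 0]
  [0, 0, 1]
Diagonal metric: det(g) = g_{11}·g_{22}·g_{33}
= (1)·(r^2)·(1)
det(g) = r^2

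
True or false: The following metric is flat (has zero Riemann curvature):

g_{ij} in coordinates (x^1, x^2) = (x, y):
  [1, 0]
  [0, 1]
All metric components are constant, so every Christoffel symbol vanishes and R^i_{jkl} = 0.
True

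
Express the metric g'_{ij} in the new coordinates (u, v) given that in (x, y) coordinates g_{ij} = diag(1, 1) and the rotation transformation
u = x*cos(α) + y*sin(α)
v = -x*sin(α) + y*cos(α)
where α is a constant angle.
Invert the transformation: x = u*cos(α) - v*sin(α), y = u*sin(α) + v*cos(α)
g'_{ij} = (∂x^k/∂x'^i)(∂x^l/∂x'^j) g_{kl}; with g_{kl} = δ_{kl} this is Σ_k (∂x^k/∂x'^i)(∂x^k/∂x'^j).
Jacobian: ∂x/∂u = cos(α), ∂x/∂v = -sin(α), ∂y/∂u = sin(α), ∂y/∂v = cos(α)
g'_{uu} = (cos(α))(cos(α)) + (sin(α))(sin(α)) = 1
g'_{uv} = (cos(α))(-sin(α)) + (sin(α))(cos(α)) = 0
g'_{vv} = (-sin(α))(-sin(α)) + (cos(α))(cos(α)) = 1
g'_{ij} = diag(1, 1)
The Euclidean metric is invariant under rotations.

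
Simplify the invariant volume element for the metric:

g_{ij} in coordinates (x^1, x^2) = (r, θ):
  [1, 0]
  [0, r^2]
det(g) = r^2
√|det(g)| = r
Volume element: dV = r dr dθ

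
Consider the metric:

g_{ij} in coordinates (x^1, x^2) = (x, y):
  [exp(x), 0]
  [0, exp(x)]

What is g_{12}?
With x^1 = x, x^2 = y, g_{12} = g_{xy} is the row-1, column-2 entry of the matrix.
g_{12} = 0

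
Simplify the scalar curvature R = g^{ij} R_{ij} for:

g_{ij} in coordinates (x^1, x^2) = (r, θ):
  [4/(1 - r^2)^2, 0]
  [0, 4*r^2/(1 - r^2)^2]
Non-zero Christoffel symbols (Γ^k_{ij} = Γ^k_{ji}):
Γ^r_{r r} = 2*r/(1 - r^2)
Γ^r_{θ θ} = (r^3 + r)/(r^2 - 1)
Γ^θ_{r θ} = (-r^2 - 1)/(r^3 - r)
Ricci tensor (R_{ij} = R^k_{ikj}): R_{rr} = -4/(r^2 - 1)^2, R_{rθ} = 0, R_{θθ} = -4*r^2/(r^2 - 1)^2
Inverse metric: g^{rr} = (1 - r^2)^2/4, g^{θθ} = (1 - r^2)^2/(4*r^2)
R = g^{ij} R_{ij} = ((1 - r^2)^2/4)(-4/(r^2 - 1)^2) + ((1 - r^2)^2/(4*r^2))(-4*r^2/(r^2 - 1)^2) = -2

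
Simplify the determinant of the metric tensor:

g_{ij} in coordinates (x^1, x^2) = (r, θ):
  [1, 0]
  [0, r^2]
For a 2×2 metric: det(g) = g_{11}·g_{22} - g_{12}·g_{21}
= (1)·(r^2) - (0)·(0)
= r^2 - 0
det(g) = r^2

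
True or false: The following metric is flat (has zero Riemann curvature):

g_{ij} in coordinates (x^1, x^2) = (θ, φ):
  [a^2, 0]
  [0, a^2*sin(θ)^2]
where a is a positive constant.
Non-zero Christoffel symbols:
Γ^θ_{φ φ} = -sin(2*θ)/2
Γ^φ_{θ φ} = 1/tan(θ)
Ricci tensor: R_{θθ} = 1, R_{θφ} = 0, R_{φφ} = sin(θ)^2
The Ricci tensor is non-zero, so the Riemann tensor is non-zero: not flat.
False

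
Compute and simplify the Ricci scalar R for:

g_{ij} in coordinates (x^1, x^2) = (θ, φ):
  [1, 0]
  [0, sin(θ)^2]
Non-zero Christoffel symbols (Γ^k_{ij} = Γ^k_{ji}):
Γ^θ_{φ φ} = -sin(2*θ)/2
Γ^φ_{θ φ} = 1/tan(θ)
Ricci tensor (R_{ij} = R^k_{ikj}): R_{θθ} = 1, R_{θφ} = 0, R_{φφ} = sin(θ)^2
Inverse metric: g^{θθ} = 1, g^{φφ} = 1/sin(θ)^2
R = g^{ij} R_{ij} = (1)(1) + (1/sin(θ)^2)(sin(θ)^2) = 2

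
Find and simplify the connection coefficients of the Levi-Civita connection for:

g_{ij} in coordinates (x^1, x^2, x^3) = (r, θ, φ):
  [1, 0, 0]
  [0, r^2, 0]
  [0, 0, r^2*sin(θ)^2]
Using Γ^k_{ij} = (1/2) g^{km} (∂_i g_{mj} + ∂_j g_{mi} - ∂_m g_{ij}); the metric is diagonal, so only the m = k term contributes.
Non-zero symbols (using the symmetry Γ^k_{ij} = Γ^k_{ji}):
Γ^r_{θ θ} = (1/2) g^{rr} (∂_θ g_{rθ} + ∂_θ g_{rθ} - ∂_r g_{θθ}) = (1/2)(1)((0) + (0) - (2*r)) = -r
Γ^r_{φ φ} = (1/2) g^{rr} (∂_φ g_{rφ} + ∂_φ g_{rφ} - ∂_r g_{φφ}) = (1/2)(1)((0) + (0) - (2*r*sin(θ)^2)) = -r*sin(θ)^2
Γ^θ_{r θ} = (1/2) g^{θθ} (∂_r g_{θθ} + ∂_θ g_{θr} - ∂_θ g_{rθ}) = (1/2)(1/r^2)((2*r) + (0) - (0)) = 1/r
Γ^θ_{φ φ} = (1/2) g^{θθ} (∂_φ g_{θφ} + ∂_φ g_{θφ} - ∂_θ g_{φφ}) = (1/2)(1/r^2)((0) + (0) - (r^2*sin(2*θ))) = -sin(2*θ)/2
Γ^φ_{r φ} = (1/2) g^{φφ} (∂_r g_{φφ} + ∂_φ g_{φr} - ∂_φ g_{rφ}) = (1/2)(1/(r^2*sin(θ)^2))((2*r*sin(θ)^2) + (0) - (0)) = 1/r
Γ^φ_{θ φ} = (1/2) g^{φφ} (∂_θ g_{φφ} + ∂_φ g_{φθ} - ∂_φ g_{θφ}) = (1/2)(1/(r^2*sin(θ)^2))((r^2*sin(2*θ)) + (0) - (0)) = 1/tan(θ)
All other Christoffel symbols are zero.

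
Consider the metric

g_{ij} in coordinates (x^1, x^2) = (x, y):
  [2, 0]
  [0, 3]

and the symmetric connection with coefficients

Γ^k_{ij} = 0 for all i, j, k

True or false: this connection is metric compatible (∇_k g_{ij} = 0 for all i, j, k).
Using ∇_k g_{ij} = ∂_k g_{ij} - Γ^m_{ki} g_{mj} - Γ^m_{kj} g_{im}:
e.g. ∇_y g_{xx} = (0) - (0) - (0) = 0
Every component ∇_k g_{ij} vanishes: the connection is metric compatible.
True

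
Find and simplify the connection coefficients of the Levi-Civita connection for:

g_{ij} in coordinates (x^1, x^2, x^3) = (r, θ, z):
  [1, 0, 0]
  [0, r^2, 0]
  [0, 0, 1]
Using Γ^k_{ij} = (1/2) g^{km} (∂_i g_{mj} + ∂_j g_{mi} - ∂_m g_{ij}); the metric is diagonal, so only the m = k term contributes.
Non-zero symbols (using the symmetry Γ^k_{ij} = Γ^k_{ji}):
Γ^r_{θ θ} = (1/2) g^{rr} (∂_θ g_{rθ} + ∂_θ g_{rθ} - ∂_r g_{θθ}) = (1/2)(1)((0) + (0) - (2*r)) = -r
Γ^θ_{r θ} = (1/2) g^{θθ} (∂_r g_{θθ} + ∂_θ g_{θr} - ∂_θ g_{rθ}) = (1/2)(1/r^2)((2*r) + (0) - (0)) = 1/r
All other Christoffel symbols are zero.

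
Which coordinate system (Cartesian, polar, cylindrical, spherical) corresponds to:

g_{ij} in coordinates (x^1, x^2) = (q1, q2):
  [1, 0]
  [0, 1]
All components are constant and the metric is the identity, i.e. orthonormal rectilinear coordinates.
Cartesian (2D) coordinates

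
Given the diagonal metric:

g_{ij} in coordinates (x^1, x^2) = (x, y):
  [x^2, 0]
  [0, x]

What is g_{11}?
With x^1 = x, x^2 = y, g_{11} = g_{xx} is the row-1, column-1 entry of the matrix.
g_{11} = x^2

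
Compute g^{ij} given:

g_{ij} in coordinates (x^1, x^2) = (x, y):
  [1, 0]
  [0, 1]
The metric is diagonal, so g^{ij} is diagonal with entries 1/g_{ii}: diag(1, 1).
g^{ij}:
  [1, 0]
  [0, 1]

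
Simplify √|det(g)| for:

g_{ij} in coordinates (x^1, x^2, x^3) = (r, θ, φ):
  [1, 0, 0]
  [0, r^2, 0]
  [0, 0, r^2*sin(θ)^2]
det(g) = r^4*sin(θ)^2
√|det(g)| = r^2*sin(θ) (taking 0 < θ < π so that |sin(θ)| = sin(θ))
Volume element: dV = r^2*sin(θ) dr dθ dφ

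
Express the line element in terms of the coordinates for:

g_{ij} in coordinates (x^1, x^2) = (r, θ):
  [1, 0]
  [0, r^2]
ds^2 = g_{ij} dx^i dx^j; only the non-zero components contribute.
ds^2 = dr^2 + r^2 dθ^2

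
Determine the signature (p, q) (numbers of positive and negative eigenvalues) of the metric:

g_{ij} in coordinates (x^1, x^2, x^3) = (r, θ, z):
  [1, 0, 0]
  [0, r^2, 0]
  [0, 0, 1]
The metric is diagonal, so its eigenvalues are the diagonal entries: 1, r^2, 1 (at a generic point, where coordinate-dependent entries are positive).
3 positive, 0 negative.
(3, 0) - Riemannian (positive definite)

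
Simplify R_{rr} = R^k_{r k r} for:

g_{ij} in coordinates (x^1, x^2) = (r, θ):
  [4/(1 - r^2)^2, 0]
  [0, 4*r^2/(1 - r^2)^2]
Non-zero Christoffel symbols (Γ^k_{ij} = Γ^k_{ji}):
Γ^r_{r r} = 2*r/(1 - r^2)
Γ^r_{θ θ} = (r^3 + r)/(r^2 - 1)
Γ^θ_{r θ} = (-r^2 - 1)/(r^3 - r)
R^r_{r r r} = 0 (a repeated index in an antisymmetric pair)
R^θ_{r θ r} = ∂_θ Γ^θ_{r r} - ∂_r Γ^θ_{r θ} + Γ^θ_{θ m} Γ^m_{r r} - Γ^θ_{r m} Γ^m_{r θ}
  = (0) - ((r^4 + 4*r^2 - 1)/(r^3 - r)^2) + (2*(r^2 + 1)/(r^2 - 1)^2) - ((r^2 + 1)^2/(r^3 - r)^2) = -4/(r^2 - 1)^2
R_{rr} = R^r_{r r r} + R^θ_{r θ r} = (0) + (-4/(r^2 - 1)^2) = -4/(r^2 - 1)^2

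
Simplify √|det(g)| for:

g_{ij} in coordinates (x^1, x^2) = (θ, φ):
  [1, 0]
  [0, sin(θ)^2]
det(g) = sin(θ)^2
√|det(g)| = sin(θ) (taking 0 < θ < π so that |sin(θ)| = sin(θ))
Volume element: dV = sin(θ) dθ dφ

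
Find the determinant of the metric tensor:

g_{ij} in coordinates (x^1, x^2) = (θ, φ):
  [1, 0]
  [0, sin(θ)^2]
For a 2×2 metric: det(g) = g_{11}·g_{22} - g_{12}·g_{21}
= (1)·(sin(θ)^2) - (0)·(0)
= sin(θ)^2 - 0
det(g) = sin(θ)^2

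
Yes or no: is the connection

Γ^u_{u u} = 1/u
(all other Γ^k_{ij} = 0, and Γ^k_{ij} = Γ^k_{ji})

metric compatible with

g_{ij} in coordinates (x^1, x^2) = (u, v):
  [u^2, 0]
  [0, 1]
Using ∇_k g_{ij} = ∂_k g_{ij} - Γ^m_{ki} g_{mj} - Γ^m_{kj} g_{im}:
e.g. ∇_u g_{uu} = (2*u) - (u) - (u) = 0
Every component ∇_k g_{ij} vanishes: the connection is metric compatible.
Yes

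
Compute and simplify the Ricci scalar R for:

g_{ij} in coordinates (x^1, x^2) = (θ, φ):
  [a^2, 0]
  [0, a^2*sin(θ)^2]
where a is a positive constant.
Non-zero Christoffel symbols (Γ^k_{ij} = Γ^k_{ji}):
Γ^θ_{φ φ} = -sin(2*θ)/2
Γ^φ_{θ φ} = 1/tan(θ)
Ricci tensor (R_{ij} = R^k_{ikj}): R_{θθ} = 1, R_{θφ} = 0, R_{φφ} = sin(θ)^2
Inverse metric: g^{θθ} = 1/a^2, g^{φφ} = 1/(a^2*sin(θ)^2)
R = g^{ij} R_{ij} = (1/a^2)(1) + (1/(a^2*sin(θ)^2))(sin(θ)^2) = 2/a^2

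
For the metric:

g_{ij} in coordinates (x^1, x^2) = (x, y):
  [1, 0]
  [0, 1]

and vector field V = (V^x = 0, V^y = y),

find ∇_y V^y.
All Christoffel symbols are zero.
∇_y V^y = ∂_y V^y + Γ^y_{y j} V^j
  = (1) + (0)(0) + (0)(y)
  = 1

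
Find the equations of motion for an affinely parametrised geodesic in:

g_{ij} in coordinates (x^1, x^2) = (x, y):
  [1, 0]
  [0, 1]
Geodesic equation: d^2x^k/dλ^2 + Γ^k_{ij} (dx^i/dλ)(dx^j/dλ) = 0.
All Christoffel symbols vanish, so the geodesics are straight lines:
d^2x/dλ^2 = 0
d^2y/dλ^2 = 0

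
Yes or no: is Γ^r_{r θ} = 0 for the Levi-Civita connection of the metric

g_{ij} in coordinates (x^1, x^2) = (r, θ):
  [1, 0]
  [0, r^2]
Γ^r_{r θ} = (1/2) g^{rr} (∂_r g_{rθ} + ∂_θ g_{rr} - ∂_r g_{rθ}) = (1/2)(1)((0) + (0) - (0)) = 0
This equals the proposed value 0.
Yes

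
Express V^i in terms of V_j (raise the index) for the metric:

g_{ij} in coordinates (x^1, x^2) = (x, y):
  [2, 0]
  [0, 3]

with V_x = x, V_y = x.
Inverse metric (diagonal): g^{xx} = 1/2, g^{yy} = 1/3
V^i = g^{ij} V_j:
V^x = (1/2)(x) + (0)(x) = x/2
V^y = (0)(x) + (1/3)(x) = x/3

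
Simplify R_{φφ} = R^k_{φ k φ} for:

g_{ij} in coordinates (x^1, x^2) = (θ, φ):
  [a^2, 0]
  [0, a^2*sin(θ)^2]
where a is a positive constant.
Non-zero Christoffel symbols (Γ^k_{ij} = Γ^k_{ji}):
Γ^θ_{φ φ} = -sin(2*θ)/2
Γ^φ_{θ φ} = 1/tan(θ)
R^θ_{φ θ φ} = ∂_θ Γ^θ_{φ φ} - ∂_φ Γ^θ_{φ θ} + Γ^θ_{θ m} Γ^m_{φ φ} - Γ^θ_{φ m} Γ^m_{φ θ}
  = (-cos(2*θ)) - (0) + (0) - (-cos(θ)^2) = sin(θ)^2
R^φ_{φ φ φ} = 0 (a repeated index in an antisymmetric pair)
R_{φφ} = R^θ_{φ θ φ} + R^φ_{φ φ φ} = (sin(θ)^2) + (0) = sin(θ)^2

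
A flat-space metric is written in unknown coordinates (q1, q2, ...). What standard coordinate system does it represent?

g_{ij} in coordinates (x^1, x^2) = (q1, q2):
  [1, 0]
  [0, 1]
All components are constant and the metric is the identity, i.e. orthonormal rectilinear coordinates.
Cartesian (2D) coordinates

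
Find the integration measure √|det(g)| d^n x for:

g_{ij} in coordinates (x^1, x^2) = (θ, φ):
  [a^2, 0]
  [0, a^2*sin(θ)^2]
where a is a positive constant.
det(g) = a^4*sin(θ)^2
√|det(g)| = a^2*sin(θ) (taking 0 < θ < π so that |sin(θ)| = sin(θ))
Volume element: dV = a^2*sin(θ) dθ dφ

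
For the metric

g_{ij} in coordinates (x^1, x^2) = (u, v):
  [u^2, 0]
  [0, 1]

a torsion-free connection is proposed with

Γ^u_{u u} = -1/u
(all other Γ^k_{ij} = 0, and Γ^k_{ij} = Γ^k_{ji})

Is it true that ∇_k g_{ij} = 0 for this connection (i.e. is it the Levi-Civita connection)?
Using ∇_k g_{ij} = ∂_k g_{ij} - Γ^m_{ki} g_{mj} - Γ^m_{kj} g_{im}:
∇_u g_{uu} = (2*u) - (-u) - (-u) = 4*u ≠ 0
So the connection is not metric compatible (it is not the Levi-Civita connection).
No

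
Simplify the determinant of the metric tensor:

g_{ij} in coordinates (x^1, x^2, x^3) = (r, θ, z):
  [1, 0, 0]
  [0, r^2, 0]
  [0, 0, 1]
Diagonal metric: det(g) = g_{11}·g_{22}·g_{33}
= (1)·(r^2)·(1)
det(g) = r^2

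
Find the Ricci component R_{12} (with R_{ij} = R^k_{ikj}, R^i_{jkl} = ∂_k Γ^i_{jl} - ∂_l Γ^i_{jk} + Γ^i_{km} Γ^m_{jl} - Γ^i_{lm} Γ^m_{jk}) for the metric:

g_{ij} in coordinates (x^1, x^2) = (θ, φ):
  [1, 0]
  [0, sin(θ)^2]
Non-zero Christoffel symbols (Γ^k_{ij} = Γ^k_{ji}):
Γ^θ_{φ φ} = -sin(2*θ)/2
Γ^φ_{θ φ} = 1/tan(θ)
R^θ_{θ θ φ} = 0 (a repeated index in an antisymmetric pair)
R^φ_{θ φ φ} = 0 (a repeated index in an antisymmetric pair)
R_{θφ} = R^θ_{θ θ φ} + R^φ_{θ φ φ} = (0) + (0) = 0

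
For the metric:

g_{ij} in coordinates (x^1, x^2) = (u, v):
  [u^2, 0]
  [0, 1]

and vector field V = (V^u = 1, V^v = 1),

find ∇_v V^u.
Non-zero Christoffel symbols:
Γ^u_{u u} = 1/u
∇_v V^u = ∂_v V^u + Γ^u_{v j} V^j
  = (0) + (0)(1) + (0)(1)
  = 0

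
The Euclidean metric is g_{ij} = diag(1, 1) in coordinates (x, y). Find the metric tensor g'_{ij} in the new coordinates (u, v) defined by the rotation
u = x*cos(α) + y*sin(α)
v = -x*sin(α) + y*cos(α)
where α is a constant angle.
Invert the transformation: x = u*cos(α) - v*sin(α), y = u*sin(α) + v*cos(α)
g'_{ij} = (∂x^k/∂x'^i)(∂x^l/∂x'^j) g_{kl}; with g_{kl} = δ_{kl} this is Σ_k (∂x^k/∂x'^i)(∂x^k/∂x'^j).
Jacobian: ∂x/∂u = cos(α), ∂x/∂v = -sin(α), ∂y/∂u = sin(α), ∂y/∂v = cos(α)
g'_{uu} = (cos(α))(cos(α)) + (sin(α))(sin(α)) = 1
g'_{uv} = (cos(α))(-sin(α)) + (sin(α))(cos(α)) = 0
g'_{vv} = (-sin(α))(-sin(α)) + (cos(α))(cos(α)) = 1
g'_{ij} = diag(1, 1)
The Euclidean metric is invariant under rotations.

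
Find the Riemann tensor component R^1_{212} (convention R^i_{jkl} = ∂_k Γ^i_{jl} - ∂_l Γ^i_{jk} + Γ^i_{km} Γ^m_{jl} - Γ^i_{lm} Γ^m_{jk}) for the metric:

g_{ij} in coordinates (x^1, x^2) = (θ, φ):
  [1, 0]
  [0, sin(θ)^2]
Non-zero Christoffel symbols (Γ^k_{ij} = Γ^k_{ji}):
Γ^θ_{φ φ} = -sin(2*θ)/2
Γ^φ_{θ φ} = 1/tan(θ)
R^θ_{φ θ φ} = ∂_θ Γ^θ_{φ φ} - ∂_φ Γ^θ_{φ θ} + Γ^θ_{θ m} Γ^m_{φ φ} - Γ^θ_{φ m} Γ^m_{φ θ}
  = (-cos(2*θ)) - (0) + (0) - (-cos(θ)^2) = sin(θ)^2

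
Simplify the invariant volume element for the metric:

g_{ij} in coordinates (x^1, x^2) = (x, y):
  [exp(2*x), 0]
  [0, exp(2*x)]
det(g) = exp(4*x)
√|det(g)| = exp(2*x)
Volume element: dV = exp(2*x) dx dy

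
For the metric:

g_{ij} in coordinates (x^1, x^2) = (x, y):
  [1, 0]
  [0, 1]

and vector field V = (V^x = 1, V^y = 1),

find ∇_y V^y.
All Christoffel symbols are zero.
∇_y V^y = ∂_y V^y + Γ^y_{y j} V^j
  = (0) + (0)(1) + (0)(1)
  = 0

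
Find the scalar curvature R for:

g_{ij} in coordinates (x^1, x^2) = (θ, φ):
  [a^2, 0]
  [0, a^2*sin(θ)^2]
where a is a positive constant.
Non-zero Christoffel symbols (Γ^k_{ij} = Γ^k_{ji}):
Γ^θ_{φ φ} = -sin(2*θ)/2
Γ^φ_{θ φ} = 1/tan(θ)
Ricci tensor (R_{ij} = R^k_{ikj}): R_{θθ} = 1, R_{θφ} = 0, R_{φφ} = sin(θ)^2
Inverse metric: g^{θθ} = 1/a^2, g^{φφ} = 1/(a^2*sin(θ)^2)
R = g^{ij} R_{ij} = (1/a^2)(1) + (1/(a^2*sin(θ)^2))(sin(θ)^2) = 2/a^2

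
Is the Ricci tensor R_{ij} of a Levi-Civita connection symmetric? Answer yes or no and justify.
R_{ij} = R^k_{ikj}; the pair symmetry R_{kilj} = R_{ljki} gives R_{ij} = R_{ji}.
Yes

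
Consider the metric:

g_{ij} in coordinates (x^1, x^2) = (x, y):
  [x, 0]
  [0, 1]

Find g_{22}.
With x^1 = x, x^2 = y, g_{22} = g_{yy} is the row-2, column-2 entry of the matrix.
g_{22} = 1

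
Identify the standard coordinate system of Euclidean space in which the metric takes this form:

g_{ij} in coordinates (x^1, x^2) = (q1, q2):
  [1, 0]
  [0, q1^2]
The line element ds^2 = dq1^2 + q1^2 dq2^2 is dr^2 + r^2 dθ^2 with q1 = r, q2 = θ.
polar coordinates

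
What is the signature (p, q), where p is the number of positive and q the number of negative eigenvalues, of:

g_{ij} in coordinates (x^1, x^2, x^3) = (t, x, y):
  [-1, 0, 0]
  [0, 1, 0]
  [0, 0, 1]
The metric is diagonal, so its eigenvalues are the diagonal entries: -1, 1, 1 (at a generic point, where coordinate-dependent entries are positive).
2 positive, 1 negative.
(2, 1) - Lorentzian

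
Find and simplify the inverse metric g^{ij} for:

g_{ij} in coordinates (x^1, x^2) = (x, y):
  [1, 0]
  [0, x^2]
The metric is diagonal, so g^{ij} is diagonal with entries 1/g_{ii}: diag(1, 1/(x^2)).
g^{ij}:
  [1, 0]
  [0, 1/x^2]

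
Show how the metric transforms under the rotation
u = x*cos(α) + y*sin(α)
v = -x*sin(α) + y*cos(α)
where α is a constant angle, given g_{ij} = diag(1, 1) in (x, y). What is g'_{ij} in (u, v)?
Invert the transformation: x = u*cos(α) - v*sin(α), y = u*sin(α) + v*cos(α)
g'_{ij} = (∂x^k/∂x'^i)(∂x^l/∂x'^j) g_{kl}; with g_{kl} = δ_{kl} this is Σ_k (∂x^k/∂x'^i)(∂x^k/∂x'^j).
Jacobian: ∂x/∂u = cos(α), ∂x/∂v = -sin(α), ∂y/∂u = sin(α), ∂y/∂v = cos(α)
g'_{uu} = (cos(α))(cos(α)) + (sin(α))(sin(α)) = 1
g'_{uv} = (cos(α))(-sin(α)) + (sin(α))(cos(α)) = 0
g'_{vv} = (-sin(α))(-sin(α)) + (cos(α))(cos(α)) = 1
g'_{ij} = diag(1, 1)
The Euclidean metric is invariant under rotations.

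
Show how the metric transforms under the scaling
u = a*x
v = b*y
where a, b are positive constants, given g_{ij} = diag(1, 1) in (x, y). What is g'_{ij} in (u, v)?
Invert the transformation: x = u/a, y = v/b
g'_{ij} = (∂x^k/∂x'^i)(∂x^l/∂x'^j) g_{kl}; with g_{kl} = δ_{kl} this is Σ_k (∂x^k/∂x'^i)(∂x^k/∂x'^j).
Jacobian: ∂x/∂u = 1/a, ∂x/∂v = 0, ∂y/∂u = 0, ∂y/∂v = 1/b
g'_{uu} = (1/a)(1/a) + (0)(0) = 1/a^2
g'_{uv} = (1/a)(0) + (0)(1/b) = 0
g'_{vv} = (0)(0) + (1/b)(1/b) = 1/b^2
g'_{ij} = diag(1/a^2, 1/b^2)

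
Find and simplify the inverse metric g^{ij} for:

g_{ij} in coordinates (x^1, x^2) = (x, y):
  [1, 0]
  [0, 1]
The metric is diagonal, so g^{ij} is diagonal with entries 1/g_{ii}: diag(1, 1).
g^{ij}:
  [1, 0]
  [0, 1]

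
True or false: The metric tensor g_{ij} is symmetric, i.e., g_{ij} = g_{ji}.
By definition the metric is a symmetric bilinear form, g_{ij} = g_{ji}.
True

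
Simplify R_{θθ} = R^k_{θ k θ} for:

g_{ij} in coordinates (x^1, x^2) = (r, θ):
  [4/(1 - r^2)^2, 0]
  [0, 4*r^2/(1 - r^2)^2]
Non-zero Christoffel symbols (Γ^k_{ij} = Γ^k_{ji}):
Γ^r_{r r} = 2*r/(1 - r^2)
Γ^r_{θ θ} = (r^3 + r)/(r^2 - 1)
Γ^θ_{r θ} = (-r^2 - 1)/(r^3 - r)
R^r_{θ r θ} = ∂_r Γ^r_{θ θ} - ∂_θ Γ^r_{θ r} + Γ^r_{r m} Γ^m_{θ θ} - Γ^r_{θ m} Γ^m_{θ r}
  = ((r^4 - 4*r^2 - 1)/(r^2 - 1)^2) - (0) + (-2*r^2*(r^2 + 1)/(r^2 - 1)^2) - (-(r^2 + 1)^2/(r^2 - 1)^2) = -4*r^2/(r^2 - 1)^2
R^θ_{θ θ θ} = 0 (a repeated index in an antisymmetric pair)
R_{θθ} = R^r_{θ r θ} + R^θ_{θ θ θ} = (-4*r^2/(r^2 - 1)^2) + (0) = -4*r^2/(r^2 - 1)^2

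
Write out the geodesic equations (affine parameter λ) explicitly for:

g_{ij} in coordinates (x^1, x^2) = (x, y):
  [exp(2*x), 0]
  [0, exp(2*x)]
Geodesic equation: d^2x^k/dλ^2 + Γ^k_{ij} (dx^i/dλ)(dx^j/dλ) = 0.
Non-zero Christoffel symbols:
Γ^x_{x x} = 1
Γ^x_{y y} = -1
Γ^y_{x y} = 1
Substituting (the symmetric pair Γ^k_{ij}, Γ^k_{ji} combines into a factor 2):
d^2x/dλ^2 + (dx/dλ)^2 - (dy/dλ)^2 = 0
d^2y/dλ^2 + 2 (dx/dλ)(dy/dλ) = 0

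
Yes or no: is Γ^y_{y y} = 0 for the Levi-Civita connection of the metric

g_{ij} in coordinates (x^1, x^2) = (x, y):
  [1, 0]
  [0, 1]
Γ^y_{y y} = (1/2) g^{yy} (∂_y g_{yy} + ∂_y g_{yy} - ∂_y g_{yy}) = (1/2)(1)((0) + (0) - (0)) = 0
This equals the proposed value 0.
Yes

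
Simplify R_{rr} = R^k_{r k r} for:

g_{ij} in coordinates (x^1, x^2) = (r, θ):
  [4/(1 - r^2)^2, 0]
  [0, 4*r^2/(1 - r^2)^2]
Non-zero Christoffel symbols (Γ^k_{ij} = Γ^k_{ji}):
Γ^r_{r r} = 2*r/(1 - r^2)
Γ^r_{θ θ} = (r^3 + r)/(r^2 - 1)
Γ^θ_{r θ} = (-r^2 - 1)/(r^3 - r)
R^r_{r r r} = 0 (a repeated index in an antisymmetric pair)
R^θ_{r θ r} = ∂_θ Γ^θ_{r r} - ∂_r Γ^θ_{r θ} + Γ^θ_{θ m} Γ^m_{r r} - Γ^θ_{r m} Γ^m_{r θ}
  = (0) - ((r^4 + 4*r^2 - 1)/(r^3 - r)^2) + (2*(r^2 + 1)/(r^2 - 1)^2) - ((r^2 + 1)^2/(r^3 - r)^2) = -4/(r^2 - 1)^2
R_{rr} = R^r_{r r r} + R^θ_{r θ r} = (0) + (-4/(r^2 - 1)^2) = -4/(r^2 - 1)^2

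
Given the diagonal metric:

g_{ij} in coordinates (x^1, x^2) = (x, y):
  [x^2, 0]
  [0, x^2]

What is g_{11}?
With x^1 = x, x^2 = y, g_{11} = g_{xx} is the row-1, column-1 entry of the matrix.
g_{11} = x^2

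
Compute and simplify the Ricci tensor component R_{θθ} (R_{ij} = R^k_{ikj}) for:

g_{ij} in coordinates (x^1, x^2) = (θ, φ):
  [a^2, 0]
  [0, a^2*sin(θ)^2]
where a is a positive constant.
Non-zero Christoffel symbols (Γ^k_{ij} = Γ^k_{ji}):
Γ^θ_{φ φ} = -sin(2*θ)/2
Γ^φ_{θ φ} = 1/tan(θ)
R^θ_{θ θ θ} = 0 (a repeated index in an antisymmetric pair)
R^φ_{θ φ θ} = ∂_φ Γ^φ_{θ θ} - ∂_θ Γ^φ_{θ φ} + Γ^φ_{φ m} Γ^m_{θ θ} - Γ^φ_{θ m} Γ^m_{θ φ}
  = (0) - (-1/sin(θ)^2) + (0) - (1/tan(θ)^2) = 1
R_{θθ} = R^θ_{θ θ θ} + R^φ_{θ φ θ} = (0) + (1) = 1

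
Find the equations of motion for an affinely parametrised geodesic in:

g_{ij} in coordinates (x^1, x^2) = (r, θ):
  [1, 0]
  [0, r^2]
Geodesic equation: d^2x^k/dλ^2 + Γ^k_{ij} (dx^i/dλ)(dx^j/dλ) = 0.
Non-zero Christoffel symbols:
Γ^r_{θ θ} = -r
Γ^θ_{r θ} = 1/r
Substituting (the symmetric pair Γ^k_{ij}, Γ^k_{ji} combines into a factor 2):
d^2r/dλ^2 - r (dθ/dλ)^2 = 0
d^2θ/dλ^2 + (2/r) (dr/dλ)(dθ/dλ) = 0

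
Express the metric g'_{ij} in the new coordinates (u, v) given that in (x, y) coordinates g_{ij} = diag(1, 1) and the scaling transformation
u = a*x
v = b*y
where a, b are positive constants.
Invert the transformation: x = u/a, y = v/b
g'_{ij} = (∂x^k/∂x'^i)(∂x^l/∂x'^j) g_{kl}; with g_{kl} = δ_{kl} this is Σ_k (∂x^k/∂x'^i)(∂x^k/∂x'^j).
Jacobian: ∂x/∂u = 1/a, ∂x/∂v = 0, ∂y/∂u = 0, ∂y/∂v = 1/b
g'_{uu} = (1/a)(1/a) + (0)(0) = 1/a^2
g'_{uv} = (1/a)(0) + (0)(1/b) = 0
g'_{vv} = (0)(0) + (1/b)(1/b) = 1/b^2
g'_{ij} = diag(1/a^2, 1/b^2)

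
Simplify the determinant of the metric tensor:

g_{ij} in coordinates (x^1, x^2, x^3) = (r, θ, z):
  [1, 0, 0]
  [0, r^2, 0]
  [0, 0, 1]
Diagonal metric: det(g) = g_{11}·g_{22}·g_{33}
= (1)·(r^2)·(1)
det(g) = r^2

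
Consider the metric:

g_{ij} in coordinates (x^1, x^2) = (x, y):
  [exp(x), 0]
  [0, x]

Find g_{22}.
With x^1 = x, x^2 = y, g_{22} = g_{yy} is the row-2, column-2 entry of the matrix.
g_{22} = x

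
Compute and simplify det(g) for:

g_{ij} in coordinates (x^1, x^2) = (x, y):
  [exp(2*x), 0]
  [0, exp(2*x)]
For a 2×2 metric: det(g) = g_{11}·g_{22} - g_{12}·g_{21}
= (exp(2*x))·(exp(2*x)) - (0)·(0)
= exp(4*x) - 0
det(g) = exp(4*x)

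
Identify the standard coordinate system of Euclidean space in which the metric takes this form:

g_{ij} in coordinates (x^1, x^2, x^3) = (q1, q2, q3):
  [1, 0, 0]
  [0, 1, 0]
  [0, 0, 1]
All components are constant and the metric is the identity, i.e. orthonormal rectilinear coordinates.
Cartesian (3D) coordinates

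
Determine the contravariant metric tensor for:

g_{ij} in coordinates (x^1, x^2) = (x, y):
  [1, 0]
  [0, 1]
The metric is diagonal, so g^{ij} is diagonal with entries 1/g_{ii}: diag(1, 1).
g^{ij}:
  [1, 0]
  [0, 1]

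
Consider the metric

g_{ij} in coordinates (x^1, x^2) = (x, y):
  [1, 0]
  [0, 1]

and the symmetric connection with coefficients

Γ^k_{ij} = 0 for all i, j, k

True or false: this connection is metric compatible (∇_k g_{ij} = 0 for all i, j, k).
Using ∇_k g_{ij} = ∂_k g_{ij} - Γ^m_{ki} g_{mj} - Γ^m_{kj} g_{im}:
e.g. ∇_x g_{yy} = (0) - (0) - (0) = 0
Every component ∇_k g_{ij} vanishes: the connection is metric compatible.
True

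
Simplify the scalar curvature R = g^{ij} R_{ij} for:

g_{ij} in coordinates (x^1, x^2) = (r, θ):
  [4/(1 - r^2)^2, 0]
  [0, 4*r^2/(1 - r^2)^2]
Non-zero Christoffel symbols (Γ^k_{ij} = Γ^k_{ji}):
Γ^r_{r r} = 2*r/(1 - r^2)
Γ^r_{θ θ} = (r^3 + r)/(r^2 - 1)
Γ^θ_{r θ} = (-r^2 - 1)/(r^3 - r)
Ricci tensor (R_{ij} = R^k_{ikj}): R_{rr} = -4/(r^2 - 1)^2, R_{rθ} = 0, R_{θθ} = -4*r^2/(r^2 - 1)^2
Inverse metric: g^{rr} = (1 - r^2)^2/4, g^{θθ} = (1 - r^2)^2/(4*r^2)
R = g^{ij} R_{ij} = ((1 - r^2)^2/4)(-4/(r^2 - 1)^2) + ((1 - r^2)^2/(4*r^2))(-4*r^2/(r^2 - 1)^2) = -2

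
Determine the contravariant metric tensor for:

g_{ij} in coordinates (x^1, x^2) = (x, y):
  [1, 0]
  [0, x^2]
The metric is diagonal, so g^{ij} is diagonal with entries 1/g_{ii}: diag(1, 1/(x^2)).
g^{ij}:
  [1, 0]
  [0, 1/x^2]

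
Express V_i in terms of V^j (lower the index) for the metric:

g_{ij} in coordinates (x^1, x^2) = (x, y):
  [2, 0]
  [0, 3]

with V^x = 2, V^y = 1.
V_i = g_{ij} V^j:
V_x = (2)(2) + (0)(1) = 4
V_y = (0)(2) + (3)(1) = 3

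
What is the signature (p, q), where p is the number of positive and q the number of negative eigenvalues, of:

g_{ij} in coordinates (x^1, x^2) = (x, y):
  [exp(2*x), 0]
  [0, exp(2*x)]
The metric is diagonal, so its eigenvalues are the diagonal entries: exp(2*x), exp(2*x) (at a generic point, where coordinate-dependent entries are positive).
2 positive, 0 negative.
(2, 0) - Riemannian (positive definite)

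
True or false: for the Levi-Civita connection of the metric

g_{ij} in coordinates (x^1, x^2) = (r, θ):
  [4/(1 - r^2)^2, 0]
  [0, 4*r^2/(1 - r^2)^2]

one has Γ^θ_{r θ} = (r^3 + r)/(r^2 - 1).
Γ^θ_{r θ} = (1/2) g^{θθ} (∂_r g_{θθ} + ∂_θ g_{θr} - ∂_θ g_{rθ}) = (1/2)((1 - r^2)^2/(4*r^2))((-8*(r^3 + r)/(r^2 - 1)^3) + (0) - (0)) = (-r^2 - 1)/(r^3 - r)
This differs from the proposed value (r^3 + r)/(r^2 - 1).
False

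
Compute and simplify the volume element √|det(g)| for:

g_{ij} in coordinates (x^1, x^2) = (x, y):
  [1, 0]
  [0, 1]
det(g) = 1
√|det(g)| = 1
Volume element: dV = 1 dx dy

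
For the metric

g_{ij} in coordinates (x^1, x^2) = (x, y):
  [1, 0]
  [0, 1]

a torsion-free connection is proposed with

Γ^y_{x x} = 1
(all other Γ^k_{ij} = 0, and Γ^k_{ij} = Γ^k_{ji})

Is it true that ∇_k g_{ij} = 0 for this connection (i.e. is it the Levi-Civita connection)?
Using ∇_k g_{ij} = ∂_k g_{ij} - Γ^m_{ki} g_{mj} - Γ^m_{kj} g_{im}:
∇_x g_{xy} = (0) - (1) - (0) = -1 ≠ 0
So the connection is not metric compatible (it is not the Levi-Civita connection).
No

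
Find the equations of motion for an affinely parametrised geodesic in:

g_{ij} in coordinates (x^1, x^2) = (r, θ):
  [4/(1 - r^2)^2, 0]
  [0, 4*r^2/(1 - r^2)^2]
Geodesic equation: d^2x^k/dλ^2 + Γ^k_{ij} (dx^i/dλ)(dx^j/dλ) = 0.
Non-zero Christoffel symbols:
Γ^r_{r r} = 2*r/(1 - r^2)
Γ^r_{θ θ} = (r^3 + r)/(r^2 - 1)
Γ^θ_{r θ} = (-r^2 - 1)/(r^3 - r)
Substituting (the symmetric pair Γ^k_{ij}, Γ^k_{ji} combines into a factor 2):
d^2r/dλ^2 + (2*r/(1 - r^2)) (dr/dλ)^2 + ((r^3 + r)/(r^2 - 1)) (dθ/dλ)^2 = 0
d^2θ/dλ^2 + ((-2*r^2 - 2)/(r^3 - r)) (dr/dλ)(dθ/dλ) = 0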